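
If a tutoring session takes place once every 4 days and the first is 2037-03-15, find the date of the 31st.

2037-07-13

The 31st occurrence is 30 intervals after the first: 30 × 4 = 120 days after 2037-03-15.
March has 31 days — 16 days to the end of March leaves 104.
April has 30 days (74 left).
May has 31 days (43 left).
June has 30 days (13 left).
13 days into July → 2037-07-13.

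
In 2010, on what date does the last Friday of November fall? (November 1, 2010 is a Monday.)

November 2010 begins on a Monday, so the first Friday is November 5 (4 days later).
November 2010 has 30 days. Adding weeks: 5, 12, 19, 26 — the last one ≤ 30 is the 26th.

November 26, 2010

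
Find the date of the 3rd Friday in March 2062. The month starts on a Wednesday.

March 2062 begins on a Wednesday, so the first Friday is March 3 (2 days later).
The 3rd Friday is 2 weeks later: 3 + 14 = 17.

March 17, 2062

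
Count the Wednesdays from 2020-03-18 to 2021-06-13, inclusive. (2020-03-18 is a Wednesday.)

65

2020-03-18 is a Wednesday; the first Wednesday on or after it is 2020-03-18.
From 2020-03-18 to 2021-06-13: 288 + 164 = 452 days (rest of 2020, to 2021-06-13 in 2021).
452 ÷ 7 = 64 full weeks with remainder 4, so 64 more Wednesdays after the first → 65.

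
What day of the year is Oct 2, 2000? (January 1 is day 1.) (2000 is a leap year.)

Days in months before Oct: 31 + 29 + 31 + 30 + 31 + 30 + 31 + 31 + 30 = 274.
Plus 2 days into Oct → day 276.

276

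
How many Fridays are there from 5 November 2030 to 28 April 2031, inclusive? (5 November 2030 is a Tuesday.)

25

5 November 2030 is a Tuesday; the first Friday on or after it is 8 November 2030 (3 days later).
From 8 November 2030 to 28 April 2031: 22 + 31 + 31 + 28 + 31 + 28 = 171 days (rest of November, December, January, February, March, April).
171 ÷ 7 = 24 full weeks with remainder 3, so 24 more Fridays after the first → 25.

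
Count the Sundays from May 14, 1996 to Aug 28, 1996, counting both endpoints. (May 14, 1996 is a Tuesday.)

May 14, 1996 is a Tuesday; the first Sunday on or after it is May 19, 1996 (5 days later).
From May 19, 1996 to Aug 28, 1996: 12 + 30 + 31 + 28 = 101 days (rest of May, Jun, Jul, Aug).
101 ÷ 7 = 14 full weeks with remainder 3, so 14 more Sundays after the first → 15.

15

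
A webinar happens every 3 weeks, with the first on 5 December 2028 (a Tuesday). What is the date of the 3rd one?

The 3rd occurrence is 2 intervals after the first: 2 × 21 = 42 days after 5 December 2028.
December has 31 days — 26 days to the end of December leaves 16.
16 days into January → 16 January 2029.

16 January 2029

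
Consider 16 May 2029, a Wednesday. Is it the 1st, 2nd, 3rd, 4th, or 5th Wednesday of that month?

3rd

Day 16 falls in week ⌈16/7⌉ of the month.
Days 1–7 hold the 1st Wednesday, 8–14 the 2nd, 15–21 the 3rd, 22–28 the 4th, 29–31 the 5th.
16 is in the range for the 3rd.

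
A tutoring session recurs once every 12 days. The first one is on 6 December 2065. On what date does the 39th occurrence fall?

The 39th occurrence is 38 intervals after the first: 38 × 12 = 456 days after 6 December 2065.
December has 31 days — 25 days to the end of December leaves 431.
2066 has 365 days (66 left).
January has 31 days (35 left).
February has 28 days (7 left).
7 days into March → 7 March 2067.

7 March 2067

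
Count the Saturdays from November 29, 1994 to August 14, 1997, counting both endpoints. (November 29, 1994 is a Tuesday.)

November 29, 1994 is a Tuesday; the first Saturday on or after it is December 3, 1994 (4 days later).
From December 3, 1994 to August 14, 1997: 28 + 365 + 366 + 226 = 985 days (rest of 1994, 1995, 1996, to August 14, 1997 in 1997).
985 ÷ 7 = 140 full weeks with remainder 5, so 140 more Saturdays after the first → 141.

141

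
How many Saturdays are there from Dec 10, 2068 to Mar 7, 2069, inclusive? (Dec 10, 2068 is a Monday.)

Dec 10, 2068 is a Monday; the first Saturday on or after it is Dec 15, 2068 (5 days later).
From Dec 15, 2068 to Mar 7, 2069: 16 + 31 + 28 + 7 = 82 days (rest of Dec, Jan, Feb, Mar).
82 ÷ 7 = 11 full weeks with remainder 5, so 11 more Saturdays after the first → 12.

12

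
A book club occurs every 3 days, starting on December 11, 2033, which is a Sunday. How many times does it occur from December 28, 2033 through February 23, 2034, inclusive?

Occurrences land 3·i days after December 11, 2033 for i = 0, 1, 2, …
December 28, 2033 is 17 days after the start; 17 ÷ 3 = 5 remainder 2; since the remainder is 2, round up to i = 6. First occurrence in the window: #7 on December 29, 2033 (6×3 = 18 days in).
February 23, 2034 is 74 days after the start; 74 ÷ 3 = 24 remainder 2. Last occurrence in the window: #25 on February 21, 2034.
Occurrences #7 through #25: 19 in total.

19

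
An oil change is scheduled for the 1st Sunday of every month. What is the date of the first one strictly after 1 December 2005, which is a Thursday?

December 2005 starts on a Thursday, so its 1st Sunday is 4 December 2005 (3 days in).
4 December 2005 is after 1 December 2005, so that is the next one.

4 December 2005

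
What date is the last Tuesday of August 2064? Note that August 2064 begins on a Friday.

26 August 2064

August 2064 begins on a Friday, so the first Tuesday is August 5 (4 days later).
August 2064 has 31 days. Adding weeks: 5, 12, 19, 26 — the last one ≤ 31 is the 26th.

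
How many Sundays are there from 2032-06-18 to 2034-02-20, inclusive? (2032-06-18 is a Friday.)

88

2032-06-18 is a Friday; the first Sunday on or after it is 2032-06-20 (2 days later).
From 2032-06-20 to 2034-02-20: 194 + 365 + 51 = 610 days (rest of 2032, 2033, to 2034-02-20 in 2034).
610 ÷ 7 = 87 full weeks with remainder 1, so 87 more Sundays after the first → 88.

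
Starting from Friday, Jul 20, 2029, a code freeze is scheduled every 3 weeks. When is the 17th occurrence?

Jun 21, 2030

The 17th occurrence is 16 intervals after the first: 16 × 21 = 336 days after Jul 20, 2029.
Jul has 31 days — 11 days to the end of Jul leaves 325.
Aug has 31 days (294 left).
Sep has 30 days (264 left).
Oct has 31 days (233 left).
Nov has 30 days (203 left).
Dec has 31 days (172 left).
Jan has 31 days (141 left).
Feb has 28 days (113 left).
Mar has 31 days (82 left).
Apr has 30 days (52 left).
May has 31 days (21 left).
21 days into Jun → Jun 21, 2030.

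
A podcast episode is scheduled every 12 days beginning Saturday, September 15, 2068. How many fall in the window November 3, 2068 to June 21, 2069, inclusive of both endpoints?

Occurrences land 12·i days after September 15, 2068 for i = 0, 1, 2, …
November 3, 2068 is 49 days after the start; 49 ÷ 12 = 4 remainder 1; since the remainder is 1, round up to i = 5. First occurrence in the window: #6 on November 14, 2068 (5×12 = 60 days in).
June 21, 2069 is 279 days after the start; 279 ÷ 12 = 23 remainder 3. Last occurrence in the window: #24 on June 18, 2069.
Occurrences #6 through #24: 19 in total.

19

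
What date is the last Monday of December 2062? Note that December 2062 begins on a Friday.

2062-12-25

December 2062 begins on a Friday, so the first Monday is December 4 (3 days later).
December 2062 has 31 days. Adding weeks: 4, 11, 18, 25 — the last one ≤ 31 is the 25th.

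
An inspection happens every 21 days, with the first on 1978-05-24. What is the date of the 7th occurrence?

1978-09-27

The 7th occurrence is 6 intervals after the first: 6 × 21 = 126 days after 1978-05-24.
May has 31 days — 7 days to the end of May leaves 119.
June has 30 days (89 left).
July has 31 days (58 left).
August has 31 days (27 left).
27 days into September → 1978-09-27.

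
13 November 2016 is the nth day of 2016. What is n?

318

Days in months before November: 31 + 29 + 31 + 30 + 31 + 30 + 31 + 31 + 30 + 31 = 305.
Plus 13 days into November → day 318.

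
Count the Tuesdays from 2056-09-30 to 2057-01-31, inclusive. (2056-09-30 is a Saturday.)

18

2056-09-30 is a Saturday; the first Tuesday on or after it is 2056-10-03 (3 days later).
From 2056-10-03 to 2057-01-31: 28 + 30 + 31 + 31 = 120 days (rest of October, November, December, January).
120 ÷ 7 = 17 full weeks with remainder 1, so 17 more Tuesdays after the first → 18.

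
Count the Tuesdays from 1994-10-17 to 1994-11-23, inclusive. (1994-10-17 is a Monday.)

1994-10-17 is a Monday; the first Tuesday on or after it is 1994-10-18 (1 day later).
From 1994-10-18 to 1994-11-23: 13 + 23 = 36 days (rest of October, November).
36 ÷ 7 = 5 full weeks with remainder 1, so 5 more Tuesdays after the first → 6.

6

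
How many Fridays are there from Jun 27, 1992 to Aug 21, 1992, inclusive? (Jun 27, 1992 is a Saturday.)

Jun 27, 1992 is a Saturday; the first Friday on or after it is Jul 3, 1992 (6 days later).
From Jul 3, 1992 to Aug 21, 1992: 28 + 21 = 49 days (rest of Jul, Aug).
49 ÷ 7 = 7 full weeks with remainder 0, so 7 more Fridays after the first → 8.

8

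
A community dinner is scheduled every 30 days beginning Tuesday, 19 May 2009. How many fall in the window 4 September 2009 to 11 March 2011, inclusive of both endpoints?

Occurrences land 30·i days after 19 May 2009 for i = 0, 1, 2, …
4 September 2009 is 108 days after the start; 108 ÷ 30 = 3 remainder 18; since the remainder is 18, round up to i = 4. First occurrence in the window: #5 on 16 September 2009 (4×30 = 120 days in).
11 March 2011 is 661 days after the start; 661 ÷ 30 = 22 remainder 1. Last occurrence in the window: #23 on 10 March 2011.
Occurrences #5 through #23: 19 in total.

19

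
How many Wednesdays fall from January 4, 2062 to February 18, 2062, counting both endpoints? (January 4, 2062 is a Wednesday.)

7

January 4, 2062 is a Wednesday; the first Wednesday on or after it is January 4, 2062.
From January 4, 2062 to February 18, 2062: 27 + 18 = 45 days (rest of January, February).
45 ÷ 7 = 6 full weeks with remainder 3, so 6 more Wednesdays after the first → 7.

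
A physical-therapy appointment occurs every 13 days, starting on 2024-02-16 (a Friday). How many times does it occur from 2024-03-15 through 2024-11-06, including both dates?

18

Occurrences land 13·i days after 2024-02-16 for i = 0, 1, 2, …
2024-03-15 is 28 days after the start; 28 ÷ 13 = 2 remainder 2; since the remainder is 2, round up to i = 3. First occurrence in the window: #4 on 2024-03-26 (3×13 = 39 days in).
2024-11-06 is 264 days after the start; 264 ÷ 13 = 20 remainder 4. Last occurrence in the window: #21 on 2024-11-02.
Occurrences #4 through #21: 18 in total.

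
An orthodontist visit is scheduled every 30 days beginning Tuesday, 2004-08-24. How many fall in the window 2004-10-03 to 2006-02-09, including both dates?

Occurrences land 30·i days after 2004-08-24 for i = 0, 1, 2, …
2004-10-03 is 40 days after the start; 40 ÷ 30 = 1 remainder 10; since the remainder is 10, round up to i = 2. First occurrence in the window: #3 on 2004-10-23 (2×30 = 60 days in).
2006-02-09 is 534 days after the start; 534 ÷ 30 = 17 remainder 24. Last occurrence in the window: #18 on 2006-01-16.
Occurrences #3 through #18: 16 in total.

16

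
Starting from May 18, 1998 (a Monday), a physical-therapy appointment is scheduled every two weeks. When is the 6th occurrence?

The 6th occurrence is 5 intervals after the first: 5 × 14 = 70 days after May 18, 1998.
May has 31 days — 13 days to the end of May leaves 57.
June has 30 days (27 left).
27 days into July → July 27, 1998.

July 27, 1998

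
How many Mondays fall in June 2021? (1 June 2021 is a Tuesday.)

4

1 June 2021 is a Tuesday; the first Monday on or after it is 7 June 2021 (6 days later).
From 7 June 2021 to 30 June 2021 is 30 − 7 = 23 days.
23 ÷ 7 = 3 full weeks with remainder 2, so 3 more Mondays after the first → 4.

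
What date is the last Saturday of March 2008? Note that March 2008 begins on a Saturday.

29 March 2008

March 2008 begins on a Saturday, so the first Saturday is March 1.
March 2008 has 31 days. Adding weeks: 1, 8, 15, 22, 29 — the last one ≤ 31 is the 29th.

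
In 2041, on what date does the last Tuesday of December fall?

December 2041 begins on a Sunday, so the first Tuesday is December 3 (2 days later).
December 2041 has 31 days. Adding weeks: 3, 10, 17, 24, 31 — the last one ≤ 31 is the 31st.

31 December 2041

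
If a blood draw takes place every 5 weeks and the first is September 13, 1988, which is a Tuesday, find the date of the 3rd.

November 22, 1988

The 3rd occurrence is 2 intervals after the first: 2 × 35 = 70 days after September 13, 1988.
September has 30 days — 17 days to the end of September leaves 53.
October has 31 days (22 left).
22 days into November → November 22, 1988.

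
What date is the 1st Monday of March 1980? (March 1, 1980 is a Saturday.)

3 March 1980

March 1980 begins on a Saturday, so the first Monday is March 3 (2 days later).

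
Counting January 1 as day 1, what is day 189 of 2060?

January has 31 days (189 − 31 = 158 remain).
February has 29 days (158 − 29 = 129 remain).
March has 31 days (129 − 31 = 98 remain).
April has 30 days (98 − 30 = 68 remain).
May has 31 days (68 − 31 = 37 remain).
June has 30 days (37 − 30 = 7 remain).
7 into July → July 7.

7 July 2060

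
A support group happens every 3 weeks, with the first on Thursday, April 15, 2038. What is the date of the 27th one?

October 13, 2039

The 27th occurrence is 26 intervals after the first: 26 × 21 = 546 days after April 15, 2038.
April has 30 days — 15 days to the end of April leaves 531.
From end of April to end of 2038 is 245 days (286 left).
January has 31 days (255 left).
February has 28 days (227 left).
March has 31 days (196 left).
April has 30 days (166 left).
May has 31 days (135 left).
June has 30 days (105 left).
July has 31 days (74 left).
August has 31 days (43 left).
September has 30 days (13 left).
13 days into October → October 13, 2039.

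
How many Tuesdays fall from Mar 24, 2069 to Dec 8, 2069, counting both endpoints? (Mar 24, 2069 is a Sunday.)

Mar 24, 2069 is a Sunday; the first Tuesday on or after it is Mar 26, 2069 (2 days later).
From Mar 26, 2069 to Dec 8, 2069: 5 + 30 + 31 + 30 + 31 + 31 + 30 + 31 + 30 + 8 = 257 days (rest of Mar, Apr, May, Jun, Jul, Aug, Sep, Oct, Nov, Dec).
257 ÷ 7 = 36 full weeks with remainder 5, so 36 more Tuesdays after the first → 37.

37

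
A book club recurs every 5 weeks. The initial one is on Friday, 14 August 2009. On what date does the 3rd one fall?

23 October 2009

The 3rd occurrence is 2 intervals after the first: 2 × 35 = 70 days after 14 August 2009.
August has 31 days — 17 days to the end of August leaves 53.
September has 30 days (23 left).
23 days into October → 23 October 2009.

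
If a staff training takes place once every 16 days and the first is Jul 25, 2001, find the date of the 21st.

Jun 10, 2002

The 21st occurrence is 20 intervals after the first: 20 × 16 = 320 days after Jul 25, 2001.
Jul has 31 days — 6 days to the end of Jul leaves 314.
Aug has 31 days (283 left).
Sep has 30 days (253 left).
Oct has 31 days (222 left).
Nov has 30 days (192 left).
Dec has 31 days (161 left).
Jan has 31 days (130 left).
Feb has 28 days (102 left).
Mar has 31 days (71 left).
Apr has 30 days (41 left).
May has 31 days (10 left).
10 days into Jun → Jun 10, 2002.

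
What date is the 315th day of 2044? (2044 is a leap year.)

Jan has 31 days (315 − 31 = 284 remain).
Feb has 29 days (284 − 29 = 255 remain).
Mar has 31 days (255 − 31 = 224 remain).
Apr has 30 days (224 − 30 = 194 remain).
May has 31 days (194 − 31 = 163 remain).
Jun has 30 days (163 − 30 = 133 remain).
Jul has 31 days (133 − 31 = 102 remain).
Aug has 31 days (102 − 31 = 71 remain).
Sep has 30 days (71 − 30 = 41 remain).
Oct has 31 days (41 − 31 = 10 remain).
10 into Nov → Nov 10.

Nov 10, 2044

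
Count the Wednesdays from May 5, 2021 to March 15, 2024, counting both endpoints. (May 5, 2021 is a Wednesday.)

May 5, 2021 is a Wednesday; the first Wednesday on or after it is May 5, 2021.
From May 5, 2021 to March 15, 2024: 240 + 365 + 365 + 75 = 1045 days (rest of 2021, 2022, 2023, to March 15, 2024 in 2024).
1045 ÷ 7 = 149 full weeks with remainder 2, so 149 more Wednesdays after the first → 150.

150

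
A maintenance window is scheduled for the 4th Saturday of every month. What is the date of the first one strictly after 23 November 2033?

26 November 2033

November 2033 starts on a Tuesday; its first Saturday is the 5th, so the 4th Saturday is the 26th — 26 November 2033.
26 November 2033 is after 23 November 2033, so that is the next one.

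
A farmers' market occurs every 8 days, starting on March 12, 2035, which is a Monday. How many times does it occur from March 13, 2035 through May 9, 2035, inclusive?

7

Occurrences land 8·i days after March 12, 2035 for i = 0, 1, 2, …
March 13, 2035 is 1 day after the start; 1 ÷ 8 = 0 remainder 1; since the remainder is 1, round up to i = 1. First occurrence in the window: #2 on March 20, 2035 (1×8 = 8 days in).
May 9, 2035 is 58 days after the start; 58 ÷ 8 = 7 remainder 2. Last occurrence in the window: #8 on May 7, 2035.
Occurrences #2 through #8: 7 in total.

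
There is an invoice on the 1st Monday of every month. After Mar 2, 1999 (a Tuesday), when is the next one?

Mar 1999 starts on a Monday, so its 1st Monday is Mar 1, 1999.
That is not after Mar 2, 1999, so look at Apr 1999.
Apr 1999 starts on a Thursday, so its 1st Monday is Apr 5, 1999 (4 days in).

Apr 5, 1999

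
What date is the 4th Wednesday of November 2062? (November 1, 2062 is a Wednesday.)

November 2062 begins on a Wednesday, so the first Wednesday is November 1.
The 4th Wednesday is 3 weeks later: 1 + 21 = 22.

22 November 2062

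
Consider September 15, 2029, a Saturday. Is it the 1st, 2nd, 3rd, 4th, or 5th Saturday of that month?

3rd

Day 15 falls in week ⌈15/7⌉ of the month.
Days 1–7 hold the 1st Saturday, 8–14 the 2nd, 15–21 the 3rd, 22–28 the 4th, 29–31 the 5th.
15 is in the range for the 3rd.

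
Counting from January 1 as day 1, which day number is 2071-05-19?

139

Days in months before May: 31 + 28 + 31 + 30 = 120.
Plus 19 days into May → day 139.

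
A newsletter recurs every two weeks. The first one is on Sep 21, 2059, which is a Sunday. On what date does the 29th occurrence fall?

The 29th occurrence is 28 intervals after the first: 28 × 14 = 392 days after Sep 21, 2059.
Sep has 30 days — 9 days to the end of Sep leaves 383.
Oct has 31 days (352 left).
Nov has 30 days (322 left).
Dec has 31 days (291 left).
Jan has 31 days (260 left).
Feb has 29 days (231 left).
Mar has 31 days (200 left).
Apr has 30 days (170 left).
May has 31 days (139 left).
Jun has 30 days (109 left).
Jul has 31 days (78 left).
Aug has 31 days (47 left).
Sep has 30 days (17 left).
17 days into Oct → Oct 17, 2060.

Oct 17, 2060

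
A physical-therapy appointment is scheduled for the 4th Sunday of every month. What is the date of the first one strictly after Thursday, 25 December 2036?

28 December 2036

December 2036 starts on a Monday; its first Sunday is the 7th, so the 4th Sunday is the 28th — 28 December 2036.
28 December 2036 is after 25 December 2036, so that is the next one.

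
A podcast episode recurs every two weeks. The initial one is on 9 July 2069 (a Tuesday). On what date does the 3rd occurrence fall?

6 August 2069

The 3rd occurrence is 2 intervals after the first: 2 × 14 = 28 days after 9 July 2069.
July has 31 days — 22 days to the end of July leaves 6.
6 days into August → 6 August 2069.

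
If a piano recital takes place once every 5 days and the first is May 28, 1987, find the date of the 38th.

The 38th occurrence is 37 intervals after the first: 37 × 5 = 185 days after May 28, 1987.
May has 31 days — 3 days to the end of May leaves 182.
June has 30 days (152 left).
July has 31 days (121 left).
August has 31 days (90 left).
September has 30 days (60 left).
October has 31 days (29 left).
29 days into November → November 29, 1987.

November 29, 1987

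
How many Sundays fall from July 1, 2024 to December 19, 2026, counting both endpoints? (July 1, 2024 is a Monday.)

128

July 1, 2024 is a Monday; the first Sunday on or after it is July 7, 2024 (6 days later).
From July 7, 2024 to December 19, 2026: 177 + 365 + 353 = 895 days (rest of 2024, 2025, to December 19, 2026 in 2026).
895 ÷ 7 = 127 full weeks with remainder 6, so 127 more Sundays after the first → 128.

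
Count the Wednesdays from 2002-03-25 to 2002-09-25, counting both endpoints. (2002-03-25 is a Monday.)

27

2002-03-25 is a Monday; the first Wednesday on or after it is 2002-03-27 (2 days later).
From 2002-03-27 to 2002-09-25: 4 + 30 + 31 + 30 + 31 + 31 + 25 = 182 days (rest of March, April, May, June, July, August, September).
182 ÷ 7 = 26 full weeks with remainder 0, so 26 more Wednesdays after the first → 27.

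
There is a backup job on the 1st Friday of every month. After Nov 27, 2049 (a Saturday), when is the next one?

Nov 2049 starts on a Monday, so its 1st Friday is Nov 5, 2049 (4 days in).
That is not after Nov 27, 2049, so look at Dec 2049.
Dec 2049 starts on a Wednesday, so its 1st Friday is Dec 3, 2049 (2 days in).

Dec 3, 2049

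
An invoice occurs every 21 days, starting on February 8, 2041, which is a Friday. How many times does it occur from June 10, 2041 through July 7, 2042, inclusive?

Occurrences land 21·i days after February 8, 2041 for i = 0, 1, 2, …
June 10, 2041 is 122 days after the start; 122 ÷ 21 = 5 remainder 17; since the remainder is 17, round up to i = 6. First occurrence in the window: #7 on June 14, 2041 (6×21 = 126 days in).
July 7, 2042 is 514 days after the start; 514 ÷ 21 = 24 remainder 10. Last occurrence in the window: #25 on June 27, 2042.
Occurrences #7 through #25: 19 in total.

19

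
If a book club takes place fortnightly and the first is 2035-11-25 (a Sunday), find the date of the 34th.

2037-03-01

The 34th occurrence is 33 intervals after the first: 33 × 14 = 462 days after 2035-11-25.
November has 30 days — 5 days to the end of November leaves 457.
From end of November to end of 2035 is 31 days (426 left).
2036 has 366 days (60 left).
January has 31 days (29 left).
February has 28 days (1 left).
1 day into March → 2037-03-01.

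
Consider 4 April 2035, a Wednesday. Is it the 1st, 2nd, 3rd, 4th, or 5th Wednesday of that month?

Day 4 falls in week ⌈4/7⌉ of the month.
Days 1–7 hold the 1st Wednesday, 8–14 the 2nd, 15–21 the 3rd, 22–28 the 4th, 29–31 the 5th.
4 is in the range for the 1st.

1st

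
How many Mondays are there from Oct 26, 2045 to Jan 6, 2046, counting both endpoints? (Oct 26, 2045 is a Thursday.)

10

Oct 26, 2045 is a Thursday; the first Monday on or after it is Oct 30, 2045 (4 days later).
From Oct 30, 2045 to Jan 6, 2046: 1 + 30 + 31 + 6 = 68 days (rest of Oct, Nov, Dec, Jan).
68 ÷ 7 = 9 full weeks with remainder 5, so 9 more Mondays after the first → 10.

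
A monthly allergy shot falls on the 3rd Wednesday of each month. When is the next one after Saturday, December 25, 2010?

January 19, 2011

December 2010 starts on a Wednesday; its first Wednesday is the 1st, so the 3rd Wednesday is the 15th — December 15, 2010.
That is not after December 25, 2010, so look at January 2011.
January 2011 starts on a Saturday; its first Wednesday is the 5th, so the 3rd Wednesday is the 19th — January 19, 2011.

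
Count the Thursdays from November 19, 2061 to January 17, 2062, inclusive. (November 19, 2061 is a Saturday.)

8

November 19, 2061 is a Saturday; the first Thursday on or after it is November 24, 2061 (5 days later).
From November 24, 2061 to January 17, 2062: 6 + 31 + 17 = 54 days (rest of November, December, January).
54 ÷ 7 = 7 full weeks with remainder 5, so 7 more Thursdays after the first → 8.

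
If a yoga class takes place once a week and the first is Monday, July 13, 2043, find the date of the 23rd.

The 23rd occurrence is 22 intervals after the first: 22 × 7 = 154 days after July 13, 2043.
July has 31 days — 18 days to the end of July leaves 136.
August has 31 days (105 left).
September has 30 days (75 left).
October has 31 days (44 left).
November has 30 days (14 left).
14 days into December → December 14, 2043.

December 14, 2043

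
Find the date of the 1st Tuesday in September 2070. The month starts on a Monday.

September 2070 begins on a Monday, so the first Tuesday is September 2 (1 day later).

2 September 2070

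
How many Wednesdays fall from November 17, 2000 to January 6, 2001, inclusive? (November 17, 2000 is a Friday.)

November 17, 2000 is a Friday; the first Wednesday on or after it is November 22, 2000 (5 days later).
From November 22, 2000 to January 6, 2001: 8 + 31 + 6 = 45 days (rest of November, December, January).
45 ÷ 7 = 6 full weeks with remainder 3, so 6 more Wednesdays after the first → 7.

7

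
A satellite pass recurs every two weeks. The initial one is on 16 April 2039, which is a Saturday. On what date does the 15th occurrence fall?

The 15th occurrence is 14 intervals after the first: 14 × 14 = 196 days after 16 April 2039.
April has 30 days — 14 days to the end of April leaves 182.
May has 31 days (151 left).
June has 30 days (121 left).
July has 31 days (90 left).
August has 31 days (59 left).
September has 30 days (29 left).
29 days into October → 29 October 2039.

29 October 2039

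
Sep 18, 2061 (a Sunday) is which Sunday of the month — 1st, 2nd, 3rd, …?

3rd

Day 18 falls in week ⌈18/7⌉ of the month.
Days 1–7 hold the 1st Sunday, 8–14 the 2nd, 15–21 the 3rd, 22–28 the 4th, 29–31 the 5th.
18 is in the range for the 3rd.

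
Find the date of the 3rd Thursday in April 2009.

April 2009 begins on a Wednesday, so the first Thursday is April 2 (1 day later).
The 3rd Thursday is 2 weeks later: 2 + 14 = 16.

April 16, 2009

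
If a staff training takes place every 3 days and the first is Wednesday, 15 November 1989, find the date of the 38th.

The 38th occurrence is 37 intervals after the first: 37 × 3 = 111 days after 15 November 1989.
November has 30 days — 15 days to the end of November leaves 96.
December has 31 days (65 left).
January has 31 days (34 left).
February has 28 days (6 left).
6 days into March → 6 March 1990.

6 March 1990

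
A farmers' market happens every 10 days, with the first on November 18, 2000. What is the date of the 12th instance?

The 12th occurrence is 11 intervals after the first: 11 × 10 = 110 days after November 18, 2000.
November has 30 days — 12 days to the end of November leaves 98.
December has 31 days (67 left).
January has 31 days (36 left).
February has 28 days (8 left).
8 days into March → March 8, 2001.

March 8, 2001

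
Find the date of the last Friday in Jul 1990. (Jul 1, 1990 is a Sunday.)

Jul 1990 begins on a Sunday, so the first Friday is Jul 6 (5 days later).
Jul 1990 has 31 days. Adding weeks: 6, 13, 20, 27 — the last one ≤ 31 is the 27th.

Jul 27, 1990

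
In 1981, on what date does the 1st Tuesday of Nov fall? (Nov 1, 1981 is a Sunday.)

Nov 3, 1981

Nov 1981 begins on a Sunday, so the first Tuesday is Nov 3 (2 days later).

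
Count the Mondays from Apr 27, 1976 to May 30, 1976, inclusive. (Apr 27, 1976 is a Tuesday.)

Apr 27, 1976 is a Tuesday; the first Monday on or after it is May 3, 1976 (6 days later).
From May 3, 1976 to May 30, 1976 is 30 − 3 = 27 days.
27 ÷ 7 = 3 full weeks with remainder 6, so 3 more Mondays after the first → 4.

4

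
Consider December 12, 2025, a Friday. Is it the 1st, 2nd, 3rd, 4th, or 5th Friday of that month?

2nd

Day 12 falls in week ⌈12/7⌉ of the month.
Days 1–7 hold the 1st Friday, 8–14 the 2nd, 15–21 the 3rd, 22–28 the 4th, 29–31 the 5th.
12 is in the range for the 2nd.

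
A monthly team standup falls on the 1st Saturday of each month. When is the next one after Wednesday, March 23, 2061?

April 2, 2061

March 2061 starts on a Tuesday, so its 1st Saturday is March 5, 2061 (4 days in).
That is not after March 23, 2061, so look at April 2061.
April 2061 starts on a Friday, so its 1st Saturday is April 2, 2061 (1 day in).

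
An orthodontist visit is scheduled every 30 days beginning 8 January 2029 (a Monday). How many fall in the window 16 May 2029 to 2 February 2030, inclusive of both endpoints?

9

Occurrences land 30·i days after 8 January 2029 for i = 0, 1, 2, …
16 May 2029 is 128 days after the start; 128 ÷ 30 = 4 remainder 8; since the remainder is 8, round up to i = 5. First occurrence in the window: #6 on 7 June 2029 (5×30 = 150 days in).
2 February 2030 is 390 days after the start; 390 ÷ 30 = 13 remainder 0. Last occurrence in the window: #14 on 2 February 2030.
Occurrences #6 through #14: 9 in total.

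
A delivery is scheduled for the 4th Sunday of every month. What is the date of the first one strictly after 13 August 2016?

August 2016 starts on a Monday; its first Sunday is the 7th, so the 4th Sunday is the 28th — 28 August 2016.
28 August 2016 is after 13 August 2016, so that is the next one.

28 August 2016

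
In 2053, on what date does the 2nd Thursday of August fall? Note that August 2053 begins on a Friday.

14 August 2053

August 2053 begins on a Friday, so the first Thursday is August 7 (6 days later).
The 2nd Thursday is 1 weeks later: 7 + 7 = 14.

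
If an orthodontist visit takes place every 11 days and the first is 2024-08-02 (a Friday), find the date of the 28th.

2025-05-26

The 28th occurrence is 27 intervals after the first: 27 × 11 = 297 days after 2024-08-02.
August has 31 days — 29 days to the end of August leaves 268.
September has 30 days (238 left).
October has 31 days (207 left).
November has 30 days (177 left).
December has 31 days (146 left).
January has 31 days (115 left).
February has 28 days (87 left).
March has 31 days (56 left).
April has 30 days (26 left).
26 days into May → 2025-05-26.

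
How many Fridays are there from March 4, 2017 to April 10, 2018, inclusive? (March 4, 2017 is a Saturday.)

57

March 4, 2017 is a Saturday; the first Friday on or after it is March 10, 2017 (6 days later).
From March 10, 2017 to April 10, 2018: 296 + 100 = 396 days (rest of 2017, to April 10, 2018 in 2018).
396 ÷ 7 = 56 full weeks with remainder 4, so 56 more Fridays after the first → 57.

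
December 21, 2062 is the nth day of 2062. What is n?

Days in months before December: 31 + 28 + 31 + 30 + 31 + 30 + 31 + 31 + 30 + 31 + 30 = 334.
Plus 21 days into December → day 355.

355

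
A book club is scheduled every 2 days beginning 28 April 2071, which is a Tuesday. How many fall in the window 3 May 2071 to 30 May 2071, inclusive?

14

Occurrences land 2·i days after 28 April 2071 for i = 0, 1, 2, …
3 May 2071 is 5 days after the start; 5 ÷ 2 = 2 remainder 1; since the remainder is 1, round up to i = 3. First occurrence in the window: #4 on 4 May 2071 (3×2 = 6 days in).
30 May 2071 is 32 days after the start; 32 ÷ 2 = 16 remainder 0. Last occurrence in the window: #17 on 30 May 2071.
Occurrences #4 through #17: 14 in total.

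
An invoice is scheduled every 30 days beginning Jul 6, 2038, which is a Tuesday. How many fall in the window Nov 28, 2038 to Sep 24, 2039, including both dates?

Occurrences land 30·i days after Jul 6, 2038 for i = 0, 1, 2, …
Nov 28, 2038 is 145 days after the start; 145 ÷ 30 = 4 remainder 25; since the remainder is 25, round up to i = 5. First occurrence in the window: #6 on Dec 3, 2038 (5×30 = 150 days in).
Sep 24, 2039 is 445 days after the start; 445 ÷ 30 = 14 remainder 25. Last occurrence in the window: #15 on Aug 30, 2039.
Occurrences #6 through #15: 10 in total.

10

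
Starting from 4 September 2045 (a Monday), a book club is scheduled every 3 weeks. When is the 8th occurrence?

29 January 2046

The 8th occurrence is 7 intervals after the first: 7 × 21 = 147 days after 4 September 2045.
September has 30 days — 26 days to the end of September leaves 121.
October has 31 days (90 left).
November has 30 days (60 left).
December has 31 days (29 left).
29 days into January → 29 January 2046.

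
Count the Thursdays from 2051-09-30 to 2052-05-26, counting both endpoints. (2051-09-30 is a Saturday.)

2051-09-30 is a Saturday; the first Thursday on or after it is 2051-10-05 (5 days later).
From 2051-10-05 to 2052-05-26: 26 + 30 + 31 + 31 + 29 + 31 + 30 + 26 = 234 days (rest of October, November, December, January, February, March, April, May).
234 ÷ 7 = 33 full weeks with remainder 3, so 33 more Thursdays after the first → 34.

34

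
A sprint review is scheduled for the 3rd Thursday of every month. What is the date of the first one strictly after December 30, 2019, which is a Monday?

January 16, 2020

December 2019 starts on a Sunday; its first Thursday is the 5th, so the 3rd Thursday is the 19th — December 19, 2019.
That is not after December 30, 2019, so look at January 2020.
January 2020 starts on a Wednesday; its first Thursday is the 2nd, so the 3rd Thursday is the 16th — January 16, 2020.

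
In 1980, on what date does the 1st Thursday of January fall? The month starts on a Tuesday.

January 1980 begins on a Tuesday, so the first Thursday is January 3 (2 days later).

3 January 1980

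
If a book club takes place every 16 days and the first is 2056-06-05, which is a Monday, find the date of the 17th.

The 17th occurrence is 16 intervals after the first: 16 × 16 = 256 days after 2056-06-05.
June has 30 days — 25 days to the end of June leaves 231.
July has 31 days (200 left).
August has 31 days (169 left).
September has 30 days (139 left).
October has 31 days (108 left).
November has 30 days (78 left).
December has 31 days (47 left).
January has 31 days (16 left).
16 days into February → 2057-02-16.

2057-02-16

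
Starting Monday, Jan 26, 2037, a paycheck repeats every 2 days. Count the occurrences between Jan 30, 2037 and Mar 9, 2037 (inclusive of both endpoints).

20

Occurrences land 2·i days after Jan 26, 2037 for i = 0, 1, 2, …
Jan 30, 2037 is 4 days after the start; 4 ÷ 2 = 2 remainder 0. First occurrence in the window: #3 on Jan 30, 2037 (2×2 = 4 days in).
Mar 9, 2037 is 42 days after the start; 42 ÷ 2 = 21 remainder 0. Last occurrence in the window: #22 on Mar 9, 2037.
Occurrences #3 through #22: 20 in total.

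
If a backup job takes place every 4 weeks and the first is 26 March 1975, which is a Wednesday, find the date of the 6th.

The 6th occurrence is 5 intervals after the first: 5 × 28 = 140 days after 26 March 1975.
March has 31 days — 5 days to the end of March leaves 135.
April has 30 days (105 left).
May has 31 days (74 left).
June has 30 days (44 left).
July has 31 days (13 left).
13 days into August → 13 August 1975.

13 August 1975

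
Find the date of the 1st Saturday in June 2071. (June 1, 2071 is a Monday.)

June 2071 begins on a Monday, so the first Saturday is June 6 (5 days later).

June 6, 2071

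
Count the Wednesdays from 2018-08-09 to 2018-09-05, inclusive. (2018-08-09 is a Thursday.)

4

2018-08-09 is a Thursday; the first Wednesday on or after it is 2018-08-15 (6 days later).
From 2018-08-15 to 2018-09-05: 16 + 5 = 21 days (rest of August, September).
21 ÷ 7 = 3 full weeks with remainder 0, so 3 more Wednesdays after the first → 4.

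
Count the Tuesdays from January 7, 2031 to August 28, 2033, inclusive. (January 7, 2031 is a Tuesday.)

138

January 7, 2031 is a Tuesday; the first Tuesday on or after it is January 7, 2031.
From January 7, 2031 to August 28, 2033: 358 + 366 + 240 = 964 days (rest of 2031, 2032, to August 28, 2033 in 2033).
964 ÷ 7 = 137 full weeks with remainder 5, so 137 more Tuesdays after the first → 138.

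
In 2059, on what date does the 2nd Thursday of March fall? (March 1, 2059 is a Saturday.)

March 2059 begins on a Saturday, so the first Thursday is March 6 (5 days later).
The 2nd Thursday is 1 weeks later: 6 + 7 = 13.

2059-03-13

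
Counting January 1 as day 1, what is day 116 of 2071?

2071-04-26

January has 31 days (116 − 31 = 85 remain).
February has 28 days (85 − 28 = 57 remain).
March has 31 days (57 − 31 = 26 remain).
26 into April → April 26.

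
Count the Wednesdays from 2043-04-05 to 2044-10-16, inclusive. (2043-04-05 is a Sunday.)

80

2043-04-05 is a Sunday; the first Wednesday on or after it is 2043-04-08 (3 days later).
From 2043-04-08 to 2044-10-16: 267 + 290 = 557 days (rest of 2043, to 2044-10-16 in 2044).
557 ÷ 7 = 79 full weeks with remainder 4, so 79 more Wednesdays after the first → 80.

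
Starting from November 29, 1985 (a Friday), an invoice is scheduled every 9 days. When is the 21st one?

The 21st occurrence is 20 intervals after the first: 20 × 9 = 180 days after November 29, 1985.
November has 30 days — 1 day to the end of November leaves 179.
December has 31 days (148 left).
January has 31 days (117 left).
February has 28 days (89 left).
March has 31 days (58 left).
April has 30 days (28 left).
28 days into May → May 28, 1986.

May 28, 1986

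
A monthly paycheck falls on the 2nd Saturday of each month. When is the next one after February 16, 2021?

March 13, 2021

February 2021 starts on a Monday; its first Saturday is the 6th, so the 2nd Saturday is the 13th — February 13, 2021.
That is not after February 16, 2021, so look at March 2021.
March 2021 starts on a Monday; its first Saturday is the 6th, so the 2nd Saturday is the 13th — March 13, 2021.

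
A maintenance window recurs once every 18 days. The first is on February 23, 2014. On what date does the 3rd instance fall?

The 3rd occurrence is 2 intervals after the first: 2 × 18 = 36 days after February 23, 2014.
February has 28 days — 5 days to the end of February leaves 31.
31 days into March → March 31, 2014.

March 31, 2014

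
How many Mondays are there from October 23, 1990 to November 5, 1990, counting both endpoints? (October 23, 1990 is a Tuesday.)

October 23, 1990 is a Tuesday; the first Monday on or after it is October 29, 1990 (6 days later).
From October 29, 1990 to November 5, 1990: 2 + 5 = 7 days (rest of October, November).
7 ÷ 7 = 1 full weeks with remainder 0, so 1 more Mondays after the first → 2.

2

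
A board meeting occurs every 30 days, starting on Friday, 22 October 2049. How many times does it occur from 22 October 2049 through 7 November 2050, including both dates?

13

Occurrences land 30·i days after 22 October 2049 for i = 0, 1, 2, …
The window opens on the start date, so the first occurrence inside is #1 on 22 October 2049.
7 November 2050 is 381 days after the start; 381 ÷ 30 = 12 remainder 21. Last occurrence in the window: #13 on 17 October 2050.
Occurrences #1 through #13: 13 in total.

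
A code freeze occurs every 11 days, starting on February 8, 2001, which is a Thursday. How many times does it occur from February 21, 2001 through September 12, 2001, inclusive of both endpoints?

Occurrences land 11·i days after February 8, 2001 for i = 0, 1, 2, …
February 21, 2001 is 13 days after the start; 13 ÷ 11 = 1 remainder 2; since the remainder is 2, round up to i = 2. First occurrence in the window: #3 on March 2, 2001 (2×11 = 22 days in).
September 12, 2001 is 216 days after the start; 216 ÷ 11 = 19 remainder 7. Last occurrence in the window: #20 on September 5, 2001.
Occurrences #3 through #20: 18 in total.

18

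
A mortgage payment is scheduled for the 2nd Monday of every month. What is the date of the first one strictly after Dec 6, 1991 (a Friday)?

Dec 9, 1991

Dec 1991 starts on a Sunday; its first Monday is the 2nd, so the 2nd Monday is the 9th — Dec 9, 1991.
Dec 9, 1991 is after Dec 6, 1991, so that is the next one.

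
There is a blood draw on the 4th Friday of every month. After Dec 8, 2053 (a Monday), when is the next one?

Dec 2053 starts on a Monday; its first Friday is the 5th, so the 4th Friday is the 26th — Dec 26, 2053.
Dec 26, 2053 is after Dec 8, 2053, so that is the next one.

Dec 26, 2053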